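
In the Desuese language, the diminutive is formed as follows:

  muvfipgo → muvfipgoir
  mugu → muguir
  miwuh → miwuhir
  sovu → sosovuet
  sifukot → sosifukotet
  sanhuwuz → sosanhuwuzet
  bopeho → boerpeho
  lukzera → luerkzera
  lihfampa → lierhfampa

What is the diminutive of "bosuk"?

"bosuk" begins with b-. The one such stem in the data (bopeho → boerpeho) inserts -er- after the first vowel (as do lukzera, lihfampa), so the same rule applies.
The other patterns: stems beginning with m- add -ir; stems beginning with s- add so- … -et around the stem.
So bosuk → boersuk.

boersuk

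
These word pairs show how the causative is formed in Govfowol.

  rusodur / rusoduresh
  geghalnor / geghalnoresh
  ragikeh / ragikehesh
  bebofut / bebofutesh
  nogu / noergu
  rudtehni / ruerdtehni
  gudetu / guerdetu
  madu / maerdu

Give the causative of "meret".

meretesh

rusodur and nogu both have last vowel 'u' yet inflect differently (rusoduresh, noergu), so the last vowel is not what conditions the rule; whether the stem ends in a vowel or a consonant is.
"meret" ends in a consonant. The stems ending in a consonant (rusodur → rusoduresh, geghalnor → geghalnoresh, ragikeh → ragikehesh) add -esh.
So meret → meretesh.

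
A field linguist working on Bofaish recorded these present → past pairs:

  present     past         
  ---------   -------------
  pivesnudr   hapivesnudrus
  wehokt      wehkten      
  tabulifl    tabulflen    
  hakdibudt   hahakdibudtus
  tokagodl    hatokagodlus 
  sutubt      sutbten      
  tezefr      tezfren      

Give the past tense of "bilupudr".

"bilupudr" has second-to-last letter 'd'. The stems whose second-to-last letter is 'd' (pivesnudr → hapivesnudrus, hakdibudt → hahakdibudtus, tokagodl → hatokagodlus) add ha- … -us around the stem.
So bilupudr → habilupudrus.

habilupudrus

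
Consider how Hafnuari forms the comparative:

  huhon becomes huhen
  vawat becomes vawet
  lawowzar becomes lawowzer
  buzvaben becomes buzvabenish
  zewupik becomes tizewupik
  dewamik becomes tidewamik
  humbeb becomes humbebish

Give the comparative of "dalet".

daletish

buzvaben and huhon both end in -n yet inflect differently (buzvabenish, huhen), so the final letter is not what conditions the rule; the last vowel is.
"dalet" has last vowel 'e'. The stems whose last vowel is 'e' (buzvaben → buzvabenish, humbeb → humbebish) add -ish.
The other patterns: stems whose last vowel is 'i' add the prefix ti-; stems whose last vowel is 'a' or 'o' change the last vowel to 'e'.
So dalet → daletish.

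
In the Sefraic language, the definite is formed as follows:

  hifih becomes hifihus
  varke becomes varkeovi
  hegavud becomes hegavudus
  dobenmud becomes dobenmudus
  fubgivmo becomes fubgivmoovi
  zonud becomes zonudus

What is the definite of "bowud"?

bowudus

fubgivmo and hegavud both have 3 vowels yet inflect differently (fubgivmoovi, hegavudus), so the number of vowels is not what conditions the rule; whether the stem ends in a vowel or a consonant is.
"bowud" ends in a consonant. The stems ending in a consonant (hegavud → hegavudus, zonud → zonudus, dobenmud → dobenmudus) add -us.
The other pattern: stems ending in a vowel add -ovi.
So bowud → bowudus.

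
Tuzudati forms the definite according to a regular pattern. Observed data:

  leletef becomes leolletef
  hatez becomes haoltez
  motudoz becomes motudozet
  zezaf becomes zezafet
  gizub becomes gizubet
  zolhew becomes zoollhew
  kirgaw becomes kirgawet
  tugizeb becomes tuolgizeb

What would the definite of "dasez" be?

hatez and motudoz both end in -z yet inflect differently (haoltez, motudozet), so the final letter is not what conditions the rule; the last vowel is.
"dasez" has last vowel 'e'. The stems whose last vowel is 'e' (zolhew → zoollhew, tugizeb → tuolgizeb, hatez → haoltez) insert -ol- after the first vowel.
So dasez → daolsez.

daolsez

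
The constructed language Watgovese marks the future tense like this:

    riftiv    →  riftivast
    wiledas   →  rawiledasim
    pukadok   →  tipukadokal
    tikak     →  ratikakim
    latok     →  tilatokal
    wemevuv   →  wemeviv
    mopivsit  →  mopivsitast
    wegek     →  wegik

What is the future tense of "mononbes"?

mononbis

"mononbes" has last vowel 'e'. The one such stem in the data (wegek → wegik) changes the last vowel to 'i' (as does wemevuv), so the same rule applies.
So mononbes → mononbis.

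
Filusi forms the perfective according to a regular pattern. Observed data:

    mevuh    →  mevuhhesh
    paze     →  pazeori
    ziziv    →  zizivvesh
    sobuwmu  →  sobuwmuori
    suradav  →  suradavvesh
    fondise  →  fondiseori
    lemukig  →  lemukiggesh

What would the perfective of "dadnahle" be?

dadnahleori

mevuh and sobuwmu both have last vowel 'u' yet inflect differently (mevuhhesh, sobuwmuori), so the last vowel is not what conditions the rule; whether the stem ends in a vowel or a consonant is.
"dadnahle" ends in a vowel. The stems ending in a vowel (sobuwmu → sobuwmuori, fondise → fondiseori, paze → pazeori) add -ori.
The other pattern: stems ending in a consonant double the final consonant and add -esh.
So dadnahle → dadnahleori.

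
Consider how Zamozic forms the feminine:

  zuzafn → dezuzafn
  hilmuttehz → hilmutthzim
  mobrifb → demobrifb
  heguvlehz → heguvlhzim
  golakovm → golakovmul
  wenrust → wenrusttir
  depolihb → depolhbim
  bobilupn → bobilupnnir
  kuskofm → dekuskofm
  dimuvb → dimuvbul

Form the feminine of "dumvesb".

depolihb and mobrifb both end in -b yet inflect differently (depolhbim, demobrifb), so the final letter is not what conditions the rule; the second-to-last letter is.
"dumvesb" has second-to-last letter 's'. The one such stem in the data (wenrust → wenrusttir) doubles the final consonant and adds -ir (as does bobilupn), so the same rule applies.
So dumvesb → dumvesbbir.

dumvesbbir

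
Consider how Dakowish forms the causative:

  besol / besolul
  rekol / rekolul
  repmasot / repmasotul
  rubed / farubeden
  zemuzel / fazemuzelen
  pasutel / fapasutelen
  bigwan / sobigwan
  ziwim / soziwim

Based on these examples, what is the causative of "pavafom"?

besol and zemuzel both end in -l yet inflect differently (besolul, fazemuzelen), so the final letter is not what conditions the rule; the last vowel is.
"pavafom" has last vowel 'o'. The stems whose last vowel is 'o' (besol → besolul, rekol → rekolul, repmasot → repmasotul) add -ul.
The other patterns: stems whose last vowel is 'e' add fa- … -en around the stem; stems whose last vowel is 'a' or 'i' add the prefix so-.
So pavafom → pavafomul.

pavafomul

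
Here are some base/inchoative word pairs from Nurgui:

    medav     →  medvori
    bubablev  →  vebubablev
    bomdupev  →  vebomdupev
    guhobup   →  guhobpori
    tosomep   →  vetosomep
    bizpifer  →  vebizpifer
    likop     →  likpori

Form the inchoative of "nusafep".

venusafep

tosomep and guhobup both end in -p yet inflect differently (vetosomep, guhobpori), so the final letter is not what conditions the rule; the last vowel is.
"nusafep" has last vowel 'e'. The stems whose last vowel is 'e' (bomdupev → vebomdupev, tosomep → vetosomep, bizpifer → vebizpifer) add the prefix ve-.
So nusafep → venusafep.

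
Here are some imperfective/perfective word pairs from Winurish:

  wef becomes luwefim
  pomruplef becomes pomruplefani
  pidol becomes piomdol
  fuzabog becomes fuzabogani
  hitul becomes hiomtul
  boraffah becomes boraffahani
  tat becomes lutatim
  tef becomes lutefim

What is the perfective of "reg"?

luregim

tef and pomruplef both end in -f yet inflect differently (lutefim, pomruplefani), so the final letter is not what conditions the rule; the number of vowels is.
"reg" has 1 vowel. The stems with 1 vowel (tat → lutatim, tef → lutefim, wef → luwefim) add lu- … -im around the stem.
The other patterns: stems with 2 vowels insert -om- after the first vowel; stems with 3 vowels add -ani.
So reg → luregim.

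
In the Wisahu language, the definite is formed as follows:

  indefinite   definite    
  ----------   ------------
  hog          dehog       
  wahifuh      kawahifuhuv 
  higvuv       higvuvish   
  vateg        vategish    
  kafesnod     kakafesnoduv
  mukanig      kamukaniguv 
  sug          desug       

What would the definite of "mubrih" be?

sug and vateg both end in -g yet inflect differently (desug, vategish), so the final letter is not what conditions the rule; the number of vowels is.
"mubrih" has 2 vowels. The stems with 2 vowels (higvuv → higvuvish, vateg → vategish) add -ish.
So mubrih → mubrihish.

mubrihish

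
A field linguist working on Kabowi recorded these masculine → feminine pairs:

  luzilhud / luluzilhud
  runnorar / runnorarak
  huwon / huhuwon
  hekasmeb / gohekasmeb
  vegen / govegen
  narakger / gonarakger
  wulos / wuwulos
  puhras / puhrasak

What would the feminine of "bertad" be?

"bertad" has last vowel 'a'. The stems whose last vowel is 'a' (puhras → puhrasak, runnorar → runnorarak) add -ak.
So bertad → bertadak.

bertadak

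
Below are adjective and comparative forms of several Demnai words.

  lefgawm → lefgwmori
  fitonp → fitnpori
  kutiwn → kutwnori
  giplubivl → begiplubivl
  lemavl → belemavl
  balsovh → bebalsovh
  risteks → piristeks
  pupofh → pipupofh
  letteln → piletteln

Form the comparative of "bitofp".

pibitofp

"bitofp" has second-to-last letter 'f'. The one such stem in the data (pupofh → pipupofh) adds the prefix pi-, so the same rule applies.
So bitofp → pibitofp.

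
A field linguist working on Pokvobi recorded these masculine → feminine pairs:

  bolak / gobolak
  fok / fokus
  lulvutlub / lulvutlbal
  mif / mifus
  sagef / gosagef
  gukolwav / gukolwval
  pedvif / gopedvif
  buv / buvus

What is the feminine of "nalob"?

"nalob" has 2 vowels. The stems with 2 vowels (pedvif → gopedvif, bolak → gobolak, sagef → gosagef) add the prefix go-.
The other patterns: stems with 1 vowel add -us; stems with 3 vowels delete the last vowel and add -al.
So nalob → gonalob.

gonalob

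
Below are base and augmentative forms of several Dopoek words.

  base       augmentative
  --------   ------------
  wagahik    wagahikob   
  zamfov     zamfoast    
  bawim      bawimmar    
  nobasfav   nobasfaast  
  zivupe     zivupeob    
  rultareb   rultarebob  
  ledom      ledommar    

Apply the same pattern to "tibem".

"tibem" ends in -m. The stems ending in -m (bawim → bawimmar, ledom → ledommar) double the final consonant and add -ar.
The other patterns: stems ending in -v drop the final letter and add -ast; stems ending in -b, -e or -k add -ob.
So tibem → tibemmar.

tibemmar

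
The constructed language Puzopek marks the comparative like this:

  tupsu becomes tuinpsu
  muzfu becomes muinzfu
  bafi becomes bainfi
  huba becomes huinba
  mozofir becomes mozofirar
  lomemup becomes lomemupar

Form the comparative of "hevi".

heinvi

"hevi" ends in a vowel. The stems ending in a vowel (muzfu → muinzfu, bafi → bainfi, huba → huinba) insert -in- after the first vowel.
So hevi → heinvi.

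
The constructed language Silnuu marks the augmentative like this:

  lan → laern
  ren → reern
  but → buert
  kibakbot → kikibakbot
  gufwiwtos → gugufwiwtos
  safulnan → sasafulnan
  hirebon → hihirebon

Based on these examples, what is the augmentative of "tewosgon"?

tetewosgon

"tewosgon" has 3 vowels. The stems with 3 vowels (kibakbot → kikibakbot, gufwiwtos → gugufwiwtos, safulnan → sasafulnan) repeat the first consonant+vowel as a prefix.
The other pattern: stems with 1 vowel insert -er- after the first vowel.
So tewosgon → tetewosgon.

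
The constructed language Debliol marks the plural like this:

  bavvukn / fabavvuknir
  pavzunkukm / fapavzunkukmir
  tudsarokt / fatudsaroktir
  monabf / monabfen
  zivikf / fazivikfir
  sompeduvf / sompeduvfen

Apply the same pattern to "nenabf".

monabf and zivikf both end in -f yet inflect differently (monabfen, fazivikfir), so the final letter is not what conditions the rule; the second-to-last letter is.
"nenabf" has second-to-last letter 'b'. The one such stem in the data (monabf → monabfen) adds -en, so the same rule applies.
The other pattern: stems whose second-to-last letter is 'k' add fa- … -ir around the stem.
So nenabf → nenabfen.

nenabfen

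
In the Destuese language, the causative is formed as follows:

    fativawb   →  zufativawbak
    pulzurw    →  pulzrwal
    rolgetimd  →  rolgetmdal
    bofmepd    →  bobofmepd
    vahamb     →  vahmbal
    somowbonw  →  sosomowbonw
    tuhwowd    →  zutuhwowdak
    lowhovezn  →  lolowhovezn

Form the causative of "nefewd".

tuhwowd and rolgetimd both end in -d yet inflect differently (zutuhwowdak, rolgetmdal), so the final letter is not what conditions the rule; the second-to-last letter is.
"nefewd" has second-to-last letter 'w'. The stems whose second-to-last letter is 'w' (fativawb → zufativawbak, tuhwowd → zutuhwowdak) add zu- … -ak around the stem.
The other patterns: stems whose second-to-last letter is 'm' or 'r' delete the last vowel and add -al; stems whose second-to-last letter is 'n', 'p' or 'z' repeat the first consonant+vowel as a prefix.
So nefewd → zunefewdak.

zunefewdak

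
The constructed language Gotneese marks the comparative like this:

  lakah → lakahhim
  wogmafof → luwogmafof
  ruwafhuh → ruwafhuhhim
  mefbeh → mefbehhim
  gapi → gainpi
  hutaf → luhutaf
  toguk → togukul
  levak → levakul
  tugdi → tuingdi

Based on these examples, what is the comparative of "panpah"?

levak and lakah both have last vowel 'a' yet inflect differently (levakul, lakahhim), so the last vowel is not what conditions the rule; the final letter is.
"panpah" ends in -h. The stems ending in -h (lakah → lakahhim, ruwafhuh → ruwafhuhhim, mefbeh → mefbehhim) double the final consonant and add -im.
So panpah → panpahhim.

panpahhim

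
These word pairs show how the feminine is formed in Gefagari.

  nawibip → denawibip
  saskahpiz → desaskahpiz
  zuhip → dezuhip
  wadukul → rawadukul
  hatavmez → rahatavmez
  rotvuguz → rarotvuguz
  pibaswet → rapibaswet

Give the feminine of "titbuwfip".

detitbuwfip

saskahpiz and hatavmez both end in -z yet inflect differently (desaskahpiz, rahatavmez), so the final letter is not what conditions the rule; the last vowel is.
"titbuwfip" has last vowel 'i'. The stems whose last vowel is 'i' (nawibip → denawibip, saskahpiz → desaskahpiz, zuhip → dezuhip) add the prefix de-.
So titbuwfip → detitbuwfip.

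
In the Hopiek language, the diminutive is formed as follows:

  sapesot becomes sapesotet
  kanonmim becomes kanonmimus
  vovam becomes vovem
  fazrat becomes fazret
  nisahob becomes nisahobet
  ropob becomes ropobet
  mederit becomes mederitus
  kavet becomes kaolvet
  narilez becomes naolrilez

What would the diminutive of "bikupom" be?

fazrat and mederit both end in -t yet inflect differently (fazret, mederitus), so the final letter is not what conditions the rule; the last vowel is.
"bikupom" has last vowel 'o'. The stems whose last vowel is 'o' (sapesot → sapesotet, nisahob → nisahobet, ropob → ropobet) add -et.
The other patterns: stems whose last vowel is 'a' change the last vowel to 'e'; stems whose last vowel is 'i' add -us; stems whose last vowel is 'e' insert -ol- after the first vowel.
So bikupom → bikupomet.

bikupomet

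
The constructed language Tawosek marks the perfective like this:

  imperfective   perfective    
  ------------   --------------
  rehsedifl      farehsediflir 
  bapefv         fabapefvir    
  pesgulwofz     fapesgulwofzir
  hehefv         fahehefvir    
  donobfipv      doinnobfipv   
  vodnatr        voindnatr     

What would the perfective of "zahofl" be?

fazahoflir

bapefv and donobfipv both end in -v yet inflect differently (fabapefvir, doinnobfipv), so the final letter is not what conditions the rule; the second-to-last letter is.
"zahofl" has second-to-last letter 'f'. The stems whose second-to-last letter is 'f' (rehsedifl → farehsediflir, bapefv → fabapefvir, pesgulwofz → fapesgulwofzir) add fa- … -ir around the stem.
The other pattern: stems whose second-to-last letter is 'p' or 't' insert -in- after the first vowel.
So zahofl → fazahoflir.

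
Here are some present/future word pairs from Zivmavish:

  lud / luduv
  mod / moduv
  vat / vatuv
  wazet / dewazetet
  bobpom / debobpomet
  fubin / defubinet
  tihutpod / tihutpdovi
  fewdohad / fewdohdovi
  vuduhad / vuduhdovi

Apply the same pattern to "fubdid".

defubdidet

vat and wazet both end in -t yet inflect differently (vatuv, dewazetet), so the final letter is not what conditions the rule; the number of vowels is.
"fubdid" has 2 vowels. The stems with 2 vowels (wazet → dewazetet, bobpom → debobpomet, fubin → defubinet) add de- … -et around the stem.
The other patterns: stems with 1 vowel add -uv; stems with 3 vowels delete the last vowel and add -ovi.
So fubdid → defubdidet.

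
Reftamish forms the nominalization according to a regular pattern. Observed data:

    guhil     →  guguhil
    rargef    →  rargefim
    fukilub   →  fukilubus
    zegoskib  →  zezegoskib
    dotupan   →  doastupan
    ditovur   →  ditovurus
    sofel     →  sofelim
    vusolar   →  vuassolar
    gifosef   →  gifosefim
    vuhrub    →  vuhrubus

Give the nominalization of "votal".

voastal

sofel and guhil both end in -l yet inflect differently (sofelim, guguhil), so the final letter is not what conditions the rule; the last vowel is.
"votal" has last vowel 'a'. The stems whose last vowel is 'a' (dotupan → doastupan, vusolar → vuassolar) insert -as- after the first vowel.
The other patterns: stems whose last vowel is 'u' add -us; stems whose last vowel is 'e' add -im; stems whose last vowel is 'i' repeat the first consonant+vowel as a prefix.
So votal → voastal.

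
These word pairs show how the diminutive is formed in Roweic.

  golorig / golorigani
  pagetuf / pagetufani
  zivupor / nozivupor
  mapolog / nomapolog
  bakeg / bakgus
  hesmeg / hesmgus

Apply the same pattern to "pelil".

hesmeg and mapolog both end in -g yet inflect differently (hesmgus, nomapolog), so the final letter is not what conditions the rule; the last vowel is.
"pelil" has last vowel 'i'. The one such stem in the data (golorig → golorigani) adds -ani, so the same rule applies.
So pelil → pelilani.

pelilani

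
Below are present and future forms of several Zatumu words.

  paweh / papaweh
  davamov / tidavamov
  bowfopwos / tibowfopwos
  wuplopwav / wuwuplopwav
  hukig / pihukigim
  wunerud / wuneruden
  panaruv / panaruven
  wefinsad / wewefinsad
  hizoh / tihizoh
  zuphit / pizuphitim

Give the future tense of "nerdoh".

tinerdoh

panaruv and davamov both end in -v yet inflect differently (panaruven, tidavamov), so the final letter is not what conditions the rule; the last vowel is.
"nerdoh" has last vowel 'o'. The stems whose last vowel is 'o' (bowfopwos → tibowfopwos, davamov → tidavamov, hizoh → tihizoh) add the prefix ti-.
So nerdoh → tinerdoh.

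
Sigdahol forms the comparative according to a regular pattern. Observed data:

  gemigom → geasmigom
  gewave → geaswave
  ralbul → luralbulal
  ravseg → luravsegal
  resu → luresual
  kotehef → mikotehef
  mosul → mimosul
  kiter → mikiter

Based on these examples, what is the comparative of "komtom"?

mikomtom

ralbul and mosul both end in -l yet inflect differently (luralbulal, mimosul), so the final letter is not what conditions the rule; the first letter is.
"komtom" begins with k-. The stems beginning with k- (kotehef → mikotehef, kiter → mikiter) add the prefix mi-.
The other patterns: stems beginning with g- insert -as- after the first vowel; stems beginning with r- add lu- … -al around the stem.
So komtom → mikomtom.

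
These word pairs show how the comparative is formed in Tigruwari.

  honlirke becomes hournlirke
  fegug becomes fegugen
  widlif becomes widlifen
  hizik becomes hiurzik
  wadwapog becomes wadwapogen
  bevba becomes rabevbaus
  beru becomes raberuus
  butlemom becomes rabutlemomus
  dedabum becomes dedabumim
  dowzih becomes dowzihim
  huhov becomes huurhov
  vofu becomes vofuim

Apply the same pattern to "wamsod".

"wamsod" begins with w-. The stems beginning with w- (widlif → widlifen, wadwapog → wadwapogen) add -en.
So wamsod → wamsoden.

wamsoden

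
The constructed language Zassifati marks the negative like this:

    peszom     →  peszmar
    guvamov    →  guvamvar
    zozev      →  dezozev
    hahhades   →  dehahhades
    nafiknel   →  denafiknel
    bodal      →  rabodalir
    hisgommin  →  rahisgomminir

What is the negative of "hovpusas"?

guvamov and zozev both end in -v yet inflect differently (guvamvar, dezozev), so the final letter is not what conditions the rule; the last vowel is.
"hovpusas" has last vowel 'a'. The one such stem in the data (bodal → rabodalir) adds ra- … -ir around the stem, so the same rule applies.
The other patterns: stems whose last vowel is 'o' delete the last vowel and add -ar; stems whose last vowel is 'e' add the prefix de-.
So hovpusas → rahovpusasir.

rahovpusasir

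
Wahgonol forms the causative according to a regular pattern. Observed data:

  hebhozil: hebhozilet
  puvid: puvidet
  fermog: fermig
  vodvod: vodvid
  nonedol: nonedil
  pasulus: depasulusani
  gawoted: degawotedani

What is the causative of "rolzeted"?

puvid and vodvod both end in -d yet inflect differently (puvidet, vodvid), so the final letter is not what conditions the rule; the last vowel is.
"rolzeted" has last vowel 'e'. The one such stem in the data (gawoted → degawotedani) adds de- … -ani around the stem, so the same rule applies.
So rolzeted → derolzetedani.

derolzetedani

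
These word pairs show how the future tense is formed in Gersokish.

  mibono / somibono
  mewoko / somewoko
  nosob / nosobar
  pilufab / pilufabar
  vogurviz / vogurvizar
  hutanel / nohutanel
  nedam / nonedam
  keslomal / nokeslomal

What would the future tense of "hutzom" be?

nohutzom

"hutzom" ends in -m. The one such stem in the data (nedam → nonedam) adds the prefix no-, so the same rule applies.
The other patterns: stems ending in -o add the prefix so-; stems ending in -b or -z add -ar.
So hutzom → nohutzom.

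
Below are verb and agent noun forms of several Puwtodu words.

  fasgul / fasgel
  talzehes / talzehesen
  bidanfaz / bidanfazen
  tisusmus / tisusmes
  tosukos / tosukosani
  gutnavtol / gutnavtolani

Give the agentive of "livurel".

livurelen

gutnavtol and fasgul both end in -l yet inflect differently (gutnavtolani, fasgel), so the final letter is not what conditions the rule; the last vowel is.
"livurel" has last vowel 'e'. The one such stem in the data (talzehes → talzehesen) adds -en, so the same rule applies.
The other patterns: stems whose last vowel is 'o' add -ani; stems whose last vowel is 'u' change the last vowel to 'e'.
So livurel → livurelen.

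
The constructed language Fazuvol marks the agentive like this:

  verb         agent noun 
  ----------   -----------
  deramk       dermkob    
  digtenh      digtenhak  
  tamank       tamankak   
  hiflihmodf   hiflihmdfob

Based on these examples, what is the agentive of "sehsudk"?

sehsdkob

tamank and deramk both end in -k yet inflect differently (tamankak, dermkob), so the final letter is not what conditions the rule; the second-to-last letter is.
"sehsudk" has second-to-last letter 'd'. The one such stem in the data (hiflihmodf → hiflihmdfob) deletes the last vowel and adds -ob (as does deramk), so the same rule applies.
So sehsudk → sehsdkob.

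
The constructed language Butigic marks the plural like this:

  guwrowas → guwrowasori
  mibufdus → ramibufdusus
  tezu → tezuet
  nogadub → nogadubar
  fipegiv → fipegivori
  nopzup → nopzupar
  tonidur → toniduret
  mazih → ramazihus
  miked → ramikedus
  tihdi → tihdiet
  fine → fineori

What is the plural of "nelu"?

neluar

mibufdus and guwrowas both end in -s yet inflect differently (ramibufdusus, guwrowasori), so the final letter is not what conditions the rule; the first letter is.
"nelu" begins with n-. The stems beginning with n- (nopzup → nopzupar, nogadub → nogadubar) add -ar.
The other patterns: stems beginning with t- add -et; stems beginning with m- add ra- … -us around the stem; stems beginning with f- or g- add -ori.
So nelu → neluar.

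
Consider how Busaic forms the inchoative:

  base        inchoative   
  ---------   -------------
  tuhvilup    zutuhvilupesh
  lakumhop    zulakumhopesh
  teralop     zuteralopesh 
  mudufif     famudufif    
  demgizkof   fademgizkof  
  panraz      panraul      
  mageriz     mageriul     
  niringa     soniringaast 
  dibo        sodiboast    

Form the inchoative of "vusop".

zuvusopesh

"vusop" ends in -p. The stems ending in -p (tuhvilup → zutuhvilupesh, lakumhop → zulakumhopesh, teralop → zuteralopesh) add zu- … -esh around the stem.
The other patterns: stems ending in -f add the prefix fa-; stems ending in -z drop the final letter and add -ul; stems ending in -a or -o add so- … -ast around the stem.
So vusop → zuvusopesh.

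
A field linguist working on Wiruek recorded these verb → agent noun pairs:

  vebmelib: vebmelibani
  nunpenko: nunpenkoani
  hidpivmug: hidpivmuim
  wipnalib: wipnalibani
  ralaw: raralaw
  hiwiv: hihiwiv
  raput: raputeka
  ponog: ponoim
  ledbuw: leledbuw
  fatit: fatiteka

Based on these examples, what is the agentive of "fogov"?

ponog and nunpenko both have last vowel 'o' yet inflect differently (ponoim, nunpenkoani), so the last vowel is not what conditions the rule; the final letter is.
"fogov" ends in -v. The one such stem in the data (hiwiv → hihiwiv) repeats the first consonant+vowel as a prefix (as do ralaw, ledbuw), so the same rule applies.
The other patterns: stems ending in -g drop the final letter and add -im; stems ending in -b or -o add -ani; stems ending in -t add -eka.
So fogov → fofogov.

fofogov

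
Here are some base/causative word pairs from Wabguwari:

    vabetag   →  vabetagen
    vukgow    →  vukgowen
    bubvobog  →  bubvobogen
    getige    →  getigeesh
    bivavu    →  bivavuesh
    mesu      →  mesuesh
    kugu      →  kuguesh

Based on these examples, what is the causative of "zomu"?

zomuesh

bubvobog and bivavu both begin with b- yet inflect differently (bubvobogen, bivavuesh), so the first letter is not what conditions the rule; whether the stem ends in a vowel or a consonant is.
"zomu" ends in a vowel. The stems ending in a vowel (getige → getigeesh, bivavu → bivavuesh, mesu → mesuesh) add -esh.
The other pattern: stems ending in a consonant add -en.
So zomu → zomuesh.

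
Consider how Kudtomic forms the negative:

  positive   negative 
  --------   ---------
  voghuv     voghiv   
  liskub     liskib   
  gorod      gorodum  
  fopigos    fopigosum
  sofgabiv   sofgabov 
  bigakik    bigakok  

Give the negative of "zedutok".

zedutokum

voghuv and sofgabiv both end in -v yet inflect differently (voghiv, sofgabov), so the final letter is not what conditions the rule; the last vowel is.
"zedutok" has last vowel 'o'. The stems whose last vowel is 'o' (gorod → gorodum, fopigos → fopigosum) add -um.
The other patterns: stems whose last vowel is 'u' change the last vowel to 'i'; stems whose last vowel is 'i' change the last vowel to 'o'.
So zedutok → zedutokum.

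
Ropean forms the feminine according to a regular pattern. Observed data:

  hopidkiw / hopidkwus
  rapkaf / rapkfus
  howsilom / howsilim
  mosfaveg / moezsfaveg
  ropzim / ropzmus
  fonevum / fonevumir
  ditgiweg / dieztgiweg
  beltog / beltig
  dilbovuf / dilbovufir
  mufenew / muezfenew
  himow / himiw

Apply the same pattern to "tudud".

howsilom and fonevum both end in -m yet inflect differently (howsilim, fonevumir), so the final letter is not what conditions the rule; the last vowel is.
"tudud" has last vowel 'u'. The stems whose last vowel is 'u' (fonevum → fonevumir, dilbovuf → dilbovufir) add -ir.
The other patterns: stems whose last vowel is 'o' change the last vowel to 'i'; stems whose last vowel is 'a' or 'i' delete the last vowel and add -us; stems whose last vowel is 'e' insert -ez- after the first vowel.
So tudud → tududir.

tududir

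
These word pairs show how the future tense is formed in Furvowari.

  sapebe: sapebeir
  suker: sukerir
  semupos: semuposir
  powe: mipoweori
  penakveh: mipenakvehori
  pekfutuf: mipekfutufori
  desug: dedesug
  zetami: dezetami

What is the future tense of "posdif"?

sapebe and powe both end in -e yet inflect differently (sapebeir, mipoweori), so the final letter is not what conditions the rule; the first letter is.
"posdif" begins with p-. The stems beginning with p- (powe → mipoweori, penakveh → mipenakvehori, pekfutuf → mipekfutufori) add mi- … -ori around the stem.
So posdif → miposdifori.

miposdifori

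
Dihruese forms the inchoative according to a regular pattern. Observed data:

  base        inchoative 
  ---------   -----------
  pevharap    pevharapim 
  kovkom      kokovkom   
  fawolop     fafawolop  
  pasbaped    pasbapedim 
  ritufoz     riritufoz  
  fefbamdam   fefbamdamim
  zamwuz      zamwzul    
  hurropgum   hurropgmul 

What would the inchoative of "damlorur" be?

damlorrul

kovkom and fefbamdam both end in -m yet inflect differently (kokovkom, fefbamdamim), so the final letter is not what conditions the rule; the last vowel is.
"damlorur" has last vowel 'u'. The stems whose last vowel is 'u' (hurropgum → hurropgmul, zamwuz → zamwzul) delete the last vowel and add -ul.
The other patterns: stems whose last vowel is 'o' repeat the first consonant+vowel as a prefix; stems whose last vowel is 'a' or 'e' add -im.
So damlorur → damlorrul.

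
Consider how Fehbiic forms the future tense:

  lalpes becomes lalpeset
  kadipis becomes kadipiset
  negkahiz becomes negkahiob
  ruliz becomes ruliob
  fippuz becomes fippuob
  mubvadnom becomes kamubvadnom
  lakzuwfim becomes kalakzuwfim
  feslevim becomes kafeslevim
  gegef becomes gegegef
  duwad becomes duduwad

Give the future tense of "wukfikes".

kadipis and negkahiz both have last vowel 'i' yet inflect differently (kadipiset, negkahiob), so the last vowel is not what conditions the rule; the final letter is.
"wukfikes" ends in -s. The stems ending in -s (lalpes → lalpeset, kadipis → kadipiset) add -et.
The other patterns: stems ending in -z drop the final letter and add -ob; stems ending in -m add the prefix ka-; stems ending in -d or -f repeat the first consonant+vowel as a prefix.
So wukfikes → wukfikeset.

wukfikeset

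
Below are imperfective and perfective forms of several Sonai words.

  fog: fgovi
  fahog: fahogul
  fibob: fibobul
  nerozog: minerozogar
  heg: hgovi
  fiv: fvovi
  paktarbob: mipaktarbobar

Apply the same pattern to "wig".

heg and fahog both end in -g yet inflect differently (hgovi, fahogul), so the final letter is not what conditions the rule; the number of vowels is.
"wig" has 1 vowel. The stems with 1 vowel (heg → hgovi, fog → fgovi, fiv → fvovi) delete the last vowel and add -ovi.
The other patterns: stems with 2 vowels add -ul; stems with 3 vowels add mi- … -ar around the stem.
So wig → wgovi.

wgovi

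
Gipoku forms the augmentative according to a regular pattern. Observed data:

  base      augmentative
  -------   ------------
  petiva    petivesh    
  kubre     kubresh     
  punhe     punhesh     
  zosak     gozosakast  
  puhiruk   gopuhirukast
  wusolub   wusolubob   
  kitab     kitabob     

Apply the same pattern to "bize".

bizesh

petiva and zosak both have last vowel 'a' yet inflect differently (petivesh, gozosakast), so the last vowel is not what conditions the rule; the final letter is.
"bize" ends in -e. The stems ending in -e (kubre → kubresh, punhe → punhesh) drop the final letter and add -esh.
So bize → bizesh.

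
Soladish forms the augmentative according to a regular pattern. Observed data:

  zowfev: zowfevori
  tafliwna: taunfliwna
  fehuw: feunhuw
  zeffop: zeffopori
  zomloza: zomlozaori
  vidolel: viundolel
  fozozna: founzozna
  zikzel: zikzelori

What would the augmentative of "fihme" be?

zikzel and vidolel both end in -l yet inflect differently (zikzelori, viundolel), so the final letter is not what conditions the rule; the first letter is.
"fihme" begins with f-. The stems beginning with f- (fehuw → feunhuw, fozozna → founzozna) insert -un- after the first vowel.
The other pattern: stems beginning with z- add -ori.
So fihme → fiunhme.

fiunhme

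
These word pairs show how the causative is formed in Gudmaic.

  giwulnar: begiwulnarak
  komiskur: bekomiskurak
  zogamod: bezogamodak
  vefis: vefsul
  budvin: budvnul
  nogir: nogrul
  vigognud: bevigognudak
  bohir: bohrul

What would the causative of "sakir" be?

"sakir" has last vowel 'i'. The stems whose last vowel is 'i' (budvin → budvnul, vefis → vefsul, bohir → bohrul) delete the last vowel and add -ul.
So sakir → sakrul.

sakrul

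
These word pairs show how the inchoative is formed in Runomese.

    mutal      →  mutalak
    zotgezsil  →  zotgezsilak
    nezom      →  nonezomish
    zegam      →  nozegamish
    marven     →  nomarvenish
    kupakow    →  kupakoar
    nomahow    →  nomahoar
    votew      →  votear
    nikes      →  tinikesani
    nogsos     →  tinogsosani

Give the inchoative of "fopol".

fopolak

mutal and zegam both have last vowel 'a' yet inflect differently (mutalak, nozegamish), so the last vowel is not what conditions the rule; the final letter is.
"fopol" ends in -l. The stems ending in -l (mutal → mutalak, zotgezsil → zotgezsilak) add -ak.
The other patterns: stems ending in -m or -n add no- … -ish around the stem; stems ending in -w drop the final letter and add -ar; stems ending in -s add ti- … -ani around the stem.
So fopol → fopolak.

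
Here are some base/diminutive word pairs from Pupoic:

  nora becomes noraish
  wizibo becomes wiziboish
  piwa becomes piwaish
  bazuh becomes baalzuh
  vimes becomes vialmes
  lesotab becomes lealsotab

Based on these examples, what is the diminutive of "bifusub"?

nora and lesotab both have last vowel 'a' yet inflect differently (noraish, lealsotab), so the last vowel is not what conditions the rule; whether the stem ends in a vowel or a consonant is.
"bifusub" ends in a consonant. The stems ending in a consonant (bazuh → baalzuh, vimes → vialmes, lesotab → lealsotab) insert -al- after the first vowel.
So bifusub → bialfusub.

bialfusub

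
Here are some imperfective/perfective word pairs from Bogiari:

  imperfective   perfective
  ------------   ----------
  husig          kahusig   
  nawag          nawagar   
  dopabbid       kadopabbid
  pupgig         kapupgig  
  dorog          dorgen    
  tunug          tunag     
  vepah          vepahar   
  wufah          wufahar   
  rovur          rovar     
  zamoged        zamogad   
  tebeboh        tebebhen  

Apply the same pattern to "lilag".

tunug and pupgig both end in -g yet inflect differently (tunag, kapupgig), so the final letter is not what conditions the rule; the last vowel is.
"lilag" has last vowel 'a'. The stems whose last vowel is 'a' (vepah → vepahar, wufah → wufahar, nawag → nawagar) add -ar.
The other patterns: stems whose last vowel is 'e' or 'u' change the last vowel to 'a'; stems whose last vowel is 'i' add the prefix ka-; stems whose last vowel is 'o' delete the last vowel and add -en.
So lilag → lilagar.

lilagar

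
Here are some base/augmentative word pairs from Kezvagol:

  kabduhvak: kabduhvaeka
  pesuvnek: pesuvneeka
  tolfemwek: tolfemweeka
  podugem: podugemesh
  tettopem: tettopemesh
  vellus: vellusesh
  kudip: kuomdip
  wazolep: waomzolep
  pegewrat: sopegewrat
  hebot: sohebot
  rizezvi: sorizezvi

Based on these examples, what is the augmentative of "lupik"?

lupieka

"lupik" ends in -k. The stems ending in -k (kabduhvak → kabduhvaeka, pesuvnek → pesuvneeka, tolfemwek → tolfemweeka) drop the final letter and add -eka.
So lupik → lupieka.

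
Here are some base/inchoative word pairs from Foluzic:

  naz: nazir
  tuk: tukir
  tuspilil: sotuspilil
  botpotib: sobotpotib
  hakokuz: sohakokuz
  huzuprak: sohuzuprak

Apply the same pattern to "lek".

lekir

naz and hakokuz both end in -z yet inflect differently (nazir, sohakokuz), so the final letter is not what conditions the rule; the number of vowels is.
"lek" has 1 vowel. The stems with 1 vowel (naz → nazir, tuk → tukir) add -ir.
The other pattern: stems with 3 vowels add the prefix so-.
So lek → lekir.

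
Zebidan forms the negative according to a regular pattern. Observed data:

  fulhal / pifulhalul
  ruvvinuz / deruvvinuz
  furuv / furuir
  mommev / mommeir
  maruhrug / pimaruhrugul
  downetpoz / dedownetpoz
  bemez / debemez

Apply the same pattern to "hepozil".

pihepozilul

bemez and mommev both have last vowel 'e' yet inflect differently (debemez, mommeir), so the last vowel is not what conditions the rule; the final letter is.
"hepozil" ends in -l. The one such stem in the data (fulhal → pifulhalul) adds pi- … -ul around the stem, so the same rule applies.
The other patterns: stems ending in -z add the prefix de-; stems ending in -v drop the final letter and add -ir.
So hepozil → pihepozilul.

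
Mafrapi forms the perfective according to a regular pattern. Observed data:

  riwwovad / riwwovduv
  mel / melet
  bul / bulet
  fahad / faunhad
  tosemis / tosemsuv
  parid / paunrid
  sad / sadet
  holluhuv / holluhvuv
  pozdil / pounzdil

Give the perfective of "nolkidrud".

nolkidrduv

"nolkidrud" has 3 vowels. The stems with 3 vowels (tosemis → tosemsuv, riwwovad → riwwovduv, holluhuv → holluhvuv) delete the last vowel and add -uv.
So nolkidrud → nolkidrduv.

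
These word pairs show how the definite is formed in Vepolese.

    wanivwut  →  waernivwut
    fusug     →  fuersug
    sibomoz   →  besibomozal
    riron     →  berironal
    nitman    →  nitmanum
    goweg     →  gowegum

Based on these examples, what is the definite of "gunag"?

gunagum

"gunag" has last vowel 'a'. The one such stem in the data (nitman → nitmanum) adds -um, so the same rule applies.
The other patterns: stems whose last vowel is 'u' insert -er- after the first vowel; stems whose last vowel is 'o' add be- … -al around the stem.
So gunag → gunagum.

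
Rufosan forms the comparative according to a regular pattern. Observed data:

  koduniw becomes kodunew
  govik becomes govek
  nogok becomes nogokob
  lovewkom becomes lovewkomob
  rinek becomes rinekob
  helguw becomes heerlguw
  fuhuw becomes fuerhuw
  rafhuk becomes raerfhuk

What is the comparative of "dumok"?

govik and nogok both end in -k yet inflect differently (govek, nogokob), so the final letter is not what conditions the rule; the last vowel is.
"dumok" has last vowel 'o'. The stems whose last vowel is 'o' (nogok → nogokob, lovewkom → lovewkomob) add -ob.
The other patterns: stems whose last vowel is 'i' change the last vowel to 'e'; stems whose last vowel is 'u' insert -er- after the first vowel.
So dumok → dumokob.

dumokob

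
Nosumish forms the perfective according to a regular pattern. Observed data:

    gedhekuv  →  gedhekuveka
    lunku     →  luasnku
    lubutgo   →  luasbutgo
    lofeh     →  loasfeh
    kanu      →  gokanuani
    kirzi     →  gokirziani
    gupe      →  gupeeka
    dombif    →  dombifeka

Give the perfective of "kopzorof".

kanu and lunku both end in -u yet inflect differently (gokanuani, luasnku), so the final letter is not what conditions the rule; the first letter is.
"kopzorof" begins with k-. The stems beginning with k- (kanu → gokanuani, kirzi → gokirziani) add go- … -ani around the stem.
The other patterns: stems beginning with l- insert -as- after the first vowel; stems beginning with d- or g- add -eka.
So kopzorof → gokopzorofani.

gokopzorofani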